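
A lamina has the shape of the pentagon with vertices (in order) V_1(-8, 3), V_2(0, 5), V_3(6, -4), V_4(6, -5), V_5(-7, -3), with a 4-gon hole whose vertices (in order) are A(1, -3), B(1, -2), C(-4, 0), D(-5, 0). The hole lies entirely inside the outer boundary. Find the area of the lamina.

Outer boundary:
Apply Gauss's area formula: 2A = Σ (x_i·y_{i+1} − x_{i+1}·y_i), indices taken mod 5.
V_1→V_2: (-8)(5) − (0)(3) = -40
V_2→V_3: (0)(-4) − (6)(5) = -30
V_3→V_4: (6)(-5) − (6)(-4) = -6
V_4→V_5: (6)(-3) − (-7)(-5) = -53
V_5→V_1: (-7)(3) − (-8)(-3) = -45
Σ = -174
Area = |Σ|/2 = 87.
Hole:
Apply Gauss's area formula: 2A = Σ (x_i·y_{i+1} − x_{i+1}·y_i), indices taken mod 4.
Cross-terms: 1, -8, 0, 15  ⇒  Σ = 8
Area = |Σ|/2 = 4.
Net area = 87 − 4 = 83.

83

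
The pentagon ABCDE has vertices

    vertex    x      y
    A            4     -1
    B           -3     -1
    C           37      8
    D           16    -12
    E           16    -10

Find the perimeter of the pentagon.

94

|AB| = √((-7)² + (0)²) = √49 = 7
|BC| = √((40)² + (9)²) = √1681 = 41
|CD| = √((-21)² + (-20)²) = √841 = 29
|DE| = √((0)² + (2)²) = √4 = 2
|EA| = √((-12)² + (9)²) = √225 = 15
Perimeter = 7 + 41 + 29 + 2 + 15 = 94.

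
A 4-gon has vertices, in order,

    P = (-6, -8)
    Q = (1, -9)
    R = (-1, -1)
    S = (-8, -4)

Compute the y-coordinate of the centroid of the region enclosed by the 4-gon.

Apply the shoelace formula. First the cross-terms c_i = x_i·y_{i+1} − x_{i+1}·y_i:
  62, -10, -4, 40  ⇒  2A = 88, A = 44.
Then Σ (y_i + y_{i+1})·c_i = -1414, so ȳ = -1414 / (6·44) = -707/132.

-707/132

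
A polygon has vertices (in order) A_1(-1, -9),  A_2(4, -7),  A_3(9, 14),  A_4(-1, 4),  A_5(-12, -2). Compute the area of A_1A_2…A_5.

184

A_1→A_2: (-1)(-7) − (4)(-9) = 43
A_2→A_3: (4)(14) − (9)(-7) = 119
A_3→A_4: (9)(4) − (-1)(14) = 50
A_4→A_5: (-1)(-2) − (-12)(4) = 50
A_5→A_1: (-12)(-9) − (-1)(-2) = 106
Σ = 368
Area = |Σ|/2 = 184.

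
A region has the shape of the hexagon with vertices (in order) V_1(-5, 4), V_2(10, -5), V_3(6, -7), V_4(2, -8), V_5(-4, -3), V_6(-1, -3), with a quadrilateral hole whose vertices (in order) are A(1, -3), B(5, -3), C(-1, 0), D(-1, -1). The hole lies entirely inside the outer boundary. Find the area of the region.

61.5

Outer boundary:
Apply the shoelace formula: 2A = Σ (x_i·y_{i+1} − x_{i+1}·y_i), indices taken mod 6.
V_1→V_2: (-5)(-5) − (10)(4) = -15
V_2→V_3: (10)(-7) − (6)(-5) = -40
V_3→V_4: (6)(-8) − (2)(-7) = -34
V_4→V_5: (2)(-3) − (-4)(-8) = -38
V_5→V_6: (-4)(-3) − (-1)(-3) = 9
V_6→V_1: (-1)(4) − (-5)(-3) = -19
Σ = -137
Area = |Σ|/2 = 68.5.
Hole:
Apply the shoelace (surveyor's) formula: 2A = Σ (x_i·y_{i+1} − x_{i+1}·y_i), indices taken mod 4.
Cross-terms: 12, -3, 1, 4  ⇒  Σ = 14
Area = |Σ|/2 = 7.
Net area = 68.5 − 7 = 61.5.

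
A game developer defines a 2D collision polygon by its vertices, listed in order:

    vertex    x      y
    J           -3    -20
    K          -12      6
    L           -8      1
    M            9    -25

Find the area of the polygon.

Apply the shoelace formula: 2A = Σ (x_i·y_{i+1} − x_{i+1}·y_i), indices taken mod 4.
J→K: (-3)(6) − (-12)(-20) = -258
K→L: (-12)(1) − (-8)(6) = 36
L→M: (-8)(-25) − (9)(1) = 191
M→J: (9)(-20) − (-3)(-25) = -255
Σ = -286
Area = |Σ|/2 = 143.

143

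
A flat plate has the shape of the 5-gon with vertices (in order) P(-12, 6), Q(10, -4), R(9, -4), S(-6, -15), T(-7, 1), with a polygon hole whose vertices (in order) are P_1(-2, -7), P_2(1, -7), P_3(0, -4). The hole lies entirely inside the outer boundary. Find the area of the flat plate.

Outer boundary:
Σ = (-12) + (-4) + (-159) + (-111) + (-30) = -316
Area = |Σ|/2 = 158.
Hole:
Apply the surveyor's formula: 2A = Σ (x_i·y_{i+1} − x_{i+1}·y_i), indices taken mod 3.
P_1→P_2: (-2)(-7) − (1)(-7) = 21
P_2→P_3: (1)(-4) − (0)(-7) = -4
P_3→P_1: (0)(-7) − (-2)(-4) = -8
Σ = 9
Area = |Σ|/2 = 4.5.
Net area = 158 − 4.5 = 153.5.

153.5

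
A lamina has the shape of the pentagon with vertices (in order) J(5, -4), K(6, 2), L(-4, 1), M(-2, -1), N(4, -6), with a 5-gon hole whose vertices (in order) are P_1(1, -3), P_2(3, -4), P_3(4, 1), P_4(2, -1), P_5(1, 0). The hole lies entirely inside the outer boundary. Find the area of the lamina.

34

Outer boundary:
Σ = (34) + (14) + (6) + (16) + (14) = 84
Area = |Σ|/2 = 42.
Hole:
Apply the shoelace (surveyor's) formula: 2A = Σ (x_i·y_{i+1} − x_{i+1}·y_i), indices taken mod 5.
Cross-terms: 5, 19, -6, 1, -3  ⇒  Σ = 16
Area = |Σ|/2 = 8.
Net area = 42 − 8 = 34.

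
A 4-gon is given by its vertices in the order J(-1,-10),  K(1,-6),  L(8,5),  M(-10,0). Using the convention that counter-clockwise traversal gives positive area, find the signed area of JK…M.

Σ = (16) + (53) + (50) + (100) = 219
Signed area = Σ/2 = 109.5 (positive ⇒ counter-clockwise traversal).

109.5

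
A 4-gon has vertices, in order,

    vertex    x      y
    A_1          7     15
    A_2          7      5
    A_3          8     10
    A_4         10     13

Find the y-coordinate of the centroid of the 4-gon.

Apply the shoelace formula. First the cross-terms c_i = x_i·y_{i+1} − x_{i+1}·y_i:
  -70, 30, 4, 59  ⇒  2A = 23, A = 11.5.
Then Σ (y_i + y_{i+1})·c_i = 794, so ȳ = 794 / (6·11.5) = 794/69.

794/69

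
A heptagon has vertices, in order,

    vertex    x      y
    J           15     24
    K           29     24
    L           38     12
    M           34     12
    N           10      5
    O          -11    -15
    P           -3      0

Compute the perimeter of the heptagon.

|JK| = √((14)² + (0)²) = √196 = 14
|KL| = √((9)² + (-12)²) = √225 = 15
|LM| = √((-4)² + (0)²) = √16 = 4
|MN| = √((-24)² + (-7)²) = √625 = 25
|NO| = √((-21)² + (-20)²) = √841 = 29
|OP| = √((8)² + (15)²) = √289 = 17
|PJ| = √((18)² + (24)²) = √900 = 30
Perimeter = 14 + 15 + 4 + 25 + 29 + 17 + 30 = 134.

134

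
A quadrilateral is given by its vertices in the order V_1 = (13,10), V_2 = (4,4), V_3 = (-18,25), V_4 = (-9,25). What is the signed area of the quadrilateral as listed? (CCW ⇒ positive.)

Apply the surveyor's formula: 2A = Σ (x_i·y_{i+1} − x_{i+1}·y_i), indices taken mod 4.
Σ = (12) + (172) + (-225) + (-415) = -456
Signed area = Σ/2 = -228 (negative ⇒ clockwise traversal).

-228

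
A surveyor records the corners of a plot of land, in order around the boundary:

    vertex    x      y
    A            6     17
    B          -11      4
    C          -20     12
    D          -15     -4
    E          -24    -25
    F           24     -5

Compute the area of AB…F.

Apply Gauss's area formula: 2A = Σ (x_i·y_{i+1} − x_{i+1}·y_i), indices taken mod 6.
Σ = (211) + (-52) + (260) + (279) + (720) + (438) = 1856
Area = |Σ|/2 = 928.

928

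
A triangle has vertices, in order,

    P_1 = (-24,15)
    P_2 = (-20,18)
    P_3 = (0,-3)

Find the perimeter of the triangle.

|P_1P_2| = √((4)² + (3)²) = √25 = 5
|P_2P_3| = √((20)² + (-21)²) = √841 = 29
|P_3P_1| = √((-24)² + (18)²) = √900 = 30
Perimeter = 5 + 29 + 30 = 64.

64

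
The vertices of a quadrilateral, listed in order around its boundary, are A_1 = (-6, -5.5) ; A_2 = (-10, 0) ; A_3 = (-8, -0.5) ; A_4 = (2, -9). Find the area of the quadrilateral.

21

Σ = (-55) + (5) + (73) + (-65) = -42
Area = |Σ|/2 = 21.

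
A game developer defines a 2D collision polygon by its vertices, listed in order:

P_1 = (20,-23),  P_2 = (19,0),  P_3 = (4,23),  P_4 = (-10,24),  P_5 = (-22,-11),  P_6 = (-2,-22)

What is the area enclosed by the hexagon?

Apply the surveyor's formula: 2A = Σ (x_i·y_{i+1} − x_{i+1}·y_i), indices taken mod 6.
Σ = (437) + (437) + (326) + (638) + (462) + (486) = 2786
Area = |Σ|/2 = 1393.

1393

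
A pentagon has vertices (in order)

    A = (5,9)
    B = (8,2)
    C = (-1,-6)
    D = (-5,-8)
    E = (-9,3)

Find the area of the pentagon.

156.5

Cross-terms: -62, -46, -22, -87, -96  ⇒  Σ = -313
Area = |Σ|/2 = 156.5.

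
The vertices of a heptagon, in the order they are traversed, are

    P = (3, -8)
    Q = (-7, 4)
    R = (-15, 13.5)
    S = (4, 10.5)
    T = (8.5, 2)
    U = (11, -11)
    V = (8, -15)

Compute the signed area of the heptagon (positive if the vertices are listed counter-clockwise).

Apply Gauss's area formula: 2A = Σ (x_i·y_{i+1} − x_{i+1}·y_i), indices taken mod 7.
Σ = (-44) + (-34.5) + (-211.5) + (-81.25) + (-115.5) + (-77) + (-19) = -582.75
Signed area = Σ/2 = -291.375 (negative ⇒ clockwise traversal).

-291.375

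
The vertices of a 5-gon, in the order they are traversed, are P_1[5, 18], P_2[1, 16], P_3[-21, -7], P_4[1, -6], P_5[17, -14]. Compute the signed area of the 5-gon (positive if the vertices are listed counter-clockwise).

Σ = (62) + (329) + (133) + (88) + (376) = 988
Signed area = Σ/2 = 494 (positive ⇒ counter-clockwise traversal).

494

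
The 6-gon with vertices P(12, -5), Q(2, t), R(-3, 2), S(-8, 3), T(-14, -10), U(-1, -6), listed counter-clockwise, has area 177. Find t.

The doubled signed area Σ (x_i y_{i+1} − x_{i+1} y_i) is linear in t.
With t=0 it equals 294; the coefficient of t is 15 (from the two edges through Q).
So 15·t + 294 = 2·177 = 354 ⇒ t = 4.

4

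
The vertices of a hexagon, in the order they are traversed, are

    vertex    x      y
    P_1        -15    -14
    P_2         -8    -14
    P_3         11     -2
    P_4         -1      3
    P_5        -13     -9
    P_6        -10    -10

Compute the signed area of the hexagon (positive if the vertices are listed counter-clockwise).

Cross-terms: 98, 170, 31, 48, 40, -10  ⇒  Σ = 377
Signed area = Σ/2 = 188.5 (positive ⇒ counter-clockwise traversal).

188.5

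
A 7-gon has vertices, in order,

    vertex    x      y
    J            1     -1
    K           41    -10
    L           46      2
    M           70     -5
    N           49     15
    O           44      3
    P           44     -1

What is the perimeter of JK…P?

|JK| = √((40)² + (-9)²) = √1681 = 41
|KL| = √((5)² + (12)²) = √169 = 13
|LM| = √((24)² + (-7)²) = √625 = 25
|MN| = √((-21)² + (20)²) = √841 = 29
|NO| = √((-5)² + (-12)²) = √169 = 13
|OP| = √((0)² + (-4)²) = √16 = 4
|PJ| = √((-43)² + (0)²) = √1849 = 43
Perimeter = 41 + 13 + 25 + 29 + 13 + 4 + 43 = 168.

168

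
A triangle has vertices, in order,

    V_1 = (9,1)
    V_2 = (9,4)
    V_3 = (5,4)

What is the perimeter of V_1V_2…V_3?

|V_1V_2| = √((0)² + (3)²) = √9 = 3
|V_2V_3| = √((-4)² + (0)²) = √16 = 4
|V_3V_1| = √((4)² + (-3)²) = √25 = 5
Perimeter = 3 + 4 + 5 = 12.

12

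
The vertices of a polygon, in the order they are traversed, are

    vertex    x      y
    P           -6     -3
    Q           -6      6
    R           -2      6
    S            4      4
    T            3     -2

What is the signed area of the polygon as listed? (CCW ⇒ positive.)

-75.5

Cross-terms: -54, -24, -32, -20, -21  ⇒  Σ = -151
Signed area = Σ/2 = -75.5 (negative ⇒ clockwise traversal).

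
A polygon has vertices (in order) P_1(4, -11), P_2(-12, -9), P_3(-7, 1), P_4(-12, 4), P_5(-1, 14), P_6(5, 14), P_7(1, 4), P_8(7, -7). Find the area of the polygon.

Σ = (-168) + (-75) + (-16) + (-164) + (-84) + (6) + (-35) + (-49) = -585
Area = |Σ|/2 = 292.5.

292.5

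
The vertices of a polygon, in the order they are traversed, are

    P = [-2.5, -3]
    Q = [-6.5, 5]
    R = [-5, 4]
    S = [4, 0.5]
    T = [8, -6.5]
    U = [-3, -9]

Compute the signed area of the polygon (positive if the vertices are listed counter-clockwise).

Apply the shoelace formula: 2A = Σ (x_i·y_{i+1} − x_{i+1}·y_i), indices taken mod 6.
P→Q: (-2.5)(5) − (-6.5)(-3) = -32
Q→R: (-6.5)(4) − (-5)(5) = -1
R→S: (-5)(0.5) − (4)(4) = -18.5
S→T: (4)(-6.5) − (8)(0.5) = -30
T→U: (8)(-9) − (-3)(-6.5) = -91.5
U→P: (-3)(-3) − (-2.5)(-9) = -13.5
Σ = -186.5
Signed area = Σ/2 = -93.25 (negative ⇒ clockwise traversal).

-93.25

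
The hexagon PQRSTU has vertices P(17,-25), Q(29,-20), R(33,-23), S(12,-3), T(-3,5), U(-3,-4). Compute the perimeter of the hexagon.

|PQ| = √((12)² + (5)²) = √169 = 13
|QR| = √((4)² + (-3)²) = √25 = 5
|RS| = √((-21)² + (20)²) = √841 = 29
|ST| = √((-15)² + (8)²) = √289 = 17
|TU| = √((0)² + (-9)²) = √81 = 9
|UP| = √((20)² + (-21)²) = √841 = 29
Perimeter = 13 + 5 + 29 + 17 + 9 + 29 = 102.

102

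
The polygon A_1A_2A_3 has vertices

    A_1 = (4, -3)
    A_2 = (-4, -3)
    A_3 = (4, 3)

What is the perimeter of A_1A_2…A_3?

24

|A_1A_2| = √((-8)² + (0)²) = √64 = 8
|A_2A_3| = √((8)² + (6)²) = √100 = 10
|A_3A_1| = √((0)² + (-6)²) = √36 = 6
Perimeter = 8 + 10 + 6 = 24.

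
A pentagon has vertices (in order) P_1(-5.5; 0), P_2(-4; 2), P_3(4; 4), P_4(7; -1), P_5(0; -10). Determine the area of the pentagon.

96

Apply the surveyor's formula: 2A = Σ (x_i·y_{i+1} − x_{i+1}·y_i), indices taken mod 5.
P_1→P_2: (-5.5)(2) − (-4)(0) = -11
P_2→P_3: (-4)(4) − (4)(2) = -24
P_3→P_4: (4)(-1) − (7)(4) = -32
P_4→P_5: (7)(-10) − (0)(-1) = -70
P_5→P_1: (0)(0) − (-5.5)(-10) = -55
Σ = -192
Area = |Σ|/2 = 96.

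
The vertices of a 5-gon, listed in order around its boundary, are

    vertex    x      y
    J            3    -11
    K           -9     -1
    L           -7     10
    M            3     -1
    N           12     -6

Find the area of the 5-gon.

Apply the shoelace (surveyor's) formula: 2A = Σ (x_i·y_{i+1} − x_{i+1}·y_i), indices taken mod 5.
Σ = (-102) + (-97) + (-23) + (-6) + (-114) = -342
Area = |Σ|/2 = 171.

171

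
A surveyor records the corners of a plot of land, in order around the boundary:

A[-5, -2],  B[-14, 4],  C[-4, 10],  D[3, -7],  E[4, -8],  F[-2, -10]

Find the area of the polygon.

136

Apply the shoelace (surveyor's) formula: 2A = Σ (x_i·y_{i+1} − x_{i+1}·y_i), indices taken mod 6.
Cross-terms: -48, -124, -2, 4, -56, -46  ⇒  Σ = -272
Area = |Σ|/2 = 136.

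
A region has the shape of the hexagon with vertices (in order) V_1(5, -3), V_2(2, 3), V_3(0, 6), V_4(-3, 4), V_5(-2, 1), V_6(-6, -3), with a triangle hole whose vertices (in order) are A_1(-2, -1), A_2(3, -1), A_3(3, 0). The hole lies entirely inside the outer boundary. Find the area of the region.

48

Outer boundary:
Apply the shoelace (surveyor's) formula: 2A = Σ (x_i·y_{i+1} − x_{i+1}·y_i), indices taken mod 6.
Σ = (21) + (12) + (18) + (5) + (12) + (33) = 101
Area = |Σ|/2 = 50.5.
Hole:
Apply Gauss's area formula: 2A = Σ (x_i·y_{i+1} − x_{i+1}·y_i), indices taken mod 3.
A_1→A_2: (-2)(-1) − (3)(-1) = 5
A_2→A_3: (3)(0) − (3)(-1) = 3
A_3→A_1: (3)(-1) − (-2)(0) = -3
Σ = 5
Area = |Σ|/2 = 2.5.
Net area = 50.5 − 2.5 = 48.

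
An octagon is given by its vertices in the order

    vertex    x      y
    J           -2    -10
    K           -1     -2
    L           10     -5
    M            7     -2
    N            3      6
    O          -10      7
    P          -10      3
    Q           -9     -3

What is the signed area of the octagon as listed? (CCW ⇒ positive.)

172

Apply the surveyor's formula: 2A = Σ (x_i·y_{i+1} − x_{i+1}·y_i), indices taken mod 8.
Σ = (-6) + (25) + (15) + (48) + (81) + (40) + (57) + (84) = 344
Signed area = Σ/2 = 172 (positive ⇒ counter-clockwise traversal).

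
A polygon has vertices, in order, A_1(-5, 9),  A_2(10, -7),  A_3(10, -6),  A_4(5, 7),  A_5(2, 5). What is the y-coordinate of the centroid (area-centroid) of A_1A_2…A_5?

198/109

Apply Gauss's area formula. First the cross-terms c_i = x_i·y_{i+1} − x_{i+1}·y_i:
  -55, 10, 100, 11, 43  ⇒  2A = 109, A = 54.5.
Then Σ (y_i + y_{i+1})·c_i = 594, so ȳ = 594 / (6·54.5) = 198/109.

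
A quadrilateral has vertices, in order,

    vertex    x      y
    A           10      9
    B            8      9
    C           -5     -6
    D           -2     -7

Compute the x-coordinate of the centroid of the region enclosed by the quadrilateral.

Apply the shoelace (surveyor's) formula. First the cross-terms c_i = x_i·y_{i+1} − x_{i+1}·y_i:
  18, -3, 23, 52  ⇒  2A = 90, A = 45.
Then Σ (x_i + x_{i+1})·c_i = 570, so x̄ = 570 / (6·45) = 19/9.

19/9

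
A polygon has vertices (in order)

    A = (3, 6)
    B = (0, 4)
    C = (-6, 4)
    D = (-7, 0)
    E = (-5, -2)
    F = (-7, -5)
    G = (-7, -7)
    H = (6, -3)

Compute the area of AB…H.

105.5

Apply the shoelace (surveyor's) formula: 2A = Σ (x_i·y_{i+1} − x_{i+1}·y_i), indices taken mod 8.
Σ = (12) + (24) + (28) + (14) + (11) + (14) + (63) + (45) = 211
Area = |Σ|/2 = 105.5.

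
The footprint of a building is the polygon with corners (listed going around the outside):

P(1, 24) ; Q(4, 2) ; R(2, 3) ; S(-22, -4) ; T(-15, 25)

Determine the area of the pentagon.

511.5

Cross-terms: -94, 8, 58, -610, -385  ⇒  Σ = -1023
Area = |Σ|/2 = 511.5.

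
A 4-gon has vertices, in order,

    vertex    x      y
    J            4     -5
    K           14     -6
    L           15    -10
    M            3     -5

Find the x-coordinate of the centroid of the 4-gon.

Apply the shoelace (surveyor's) formula. First the cross-terms c_i = x_i·y_{i+1} − x_{i+1}·y_i:
  46, -50, -45, 5  ⇒  2A = -44, A = -22.
Then Σ (x_i + x_{i+1})·c_i = -1397, so x̄ = -1397 / (6·(-22)) = 127/12.

127/12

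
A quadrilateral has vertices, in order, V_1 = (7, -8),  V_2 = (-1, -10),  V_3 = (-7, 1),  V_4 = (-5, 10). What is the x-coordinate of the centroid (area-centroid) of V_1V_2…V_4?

Apply the surveyor's formula. First the cross-terms c_i = x_i·y_{i+1} − x_{i+1}·y_i:
  -78, -71, -65, -30  ⇒  2A = -244, A = -122.
Then Σ (x_i + x_{i+1})·c_i = 820, so x̄ = 820 / (6·(-122)) = -205/183.

-205/183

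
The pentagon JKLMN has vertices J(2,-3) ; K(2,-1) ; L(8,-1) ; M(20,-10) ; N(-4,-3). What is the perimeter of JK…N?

|JK| = √((0)² + (2)²) = √4 = 2
|KL| = √((6)² + (0)²) = √36 = 6
|LM| = √((12)² + (-9)²) = √225 = 15
|MN| = √((-24)² + (7)²) = √625 = 25
|NJ| = √((6)² + (0)²) = √36 = 6
Perimeter = 2 + 6 + 15 + 25 + 6 = 54.

54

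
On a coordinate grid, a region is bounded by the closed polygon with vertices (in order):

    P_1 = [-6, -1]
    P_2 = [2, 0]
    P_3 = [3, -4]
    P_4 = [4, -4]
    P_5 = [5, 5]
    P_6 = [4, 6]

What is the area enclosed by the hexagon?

40

Apply the shoelace (surveyor's) formula: 2A = Σ (x_i·y_{i+1} − x_{i+1}·y_i), indices taken mod 6.
Σ = (2) + (-8) + (4) + (40) + (10) + (32) = 80
Area = |Σ|/2 = 40.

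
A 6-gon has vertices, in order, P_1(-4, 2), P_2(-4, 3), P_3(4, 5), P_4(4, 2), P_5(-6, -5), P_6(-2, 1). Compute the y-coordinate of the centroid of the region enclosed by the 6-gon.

34/27

Apply the surveyor's formula. First the cross-terms c_i = x_i·y_{i+1} − x_{i+1}·y_i:
  -4, -32, -12, -8, -16, 0  ⇒  2A = -72, A = -36.
Then Σ (y_i + y_{i+1})·c_i = -272, so ȳ = -272 / (6·(-36)) = 34/27.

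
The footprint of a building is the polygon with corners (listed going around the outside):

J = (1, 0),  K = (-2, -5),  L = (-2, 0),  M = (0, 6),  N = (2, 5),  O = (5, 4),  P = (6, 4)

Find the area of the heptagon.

32

Apply Gauss's area formula: 2A = Σ (x_i·y_{i+1} − x_{i+1}·y_i), indices taken mod 7.
J→K: (1)(-5) − (-2)(0) = -5
K→L: (-2)(0) − (-2)(-5) = -10
L→M: (-2)(6) − (0)(0) = -12
M→N: (0)(5) − (2)(6) = -12
N→O: (2)(4) − (5)(5) = -17
O→P: (5)(4) − (6)(4) = -4
P→J: (6)(0) − (1)(4) = -4
Σ = -64
Area = |Σ|/2 = 32.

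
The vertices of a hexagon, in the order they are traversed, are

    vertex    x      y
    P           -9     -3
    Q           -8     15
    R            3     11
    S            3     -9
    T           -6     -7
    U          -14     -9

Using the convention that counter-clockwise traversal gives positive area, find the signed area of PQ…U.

Σ = (-159) + (-133) + (-60) + (-75) + (-44) + (-39) = -510
Signed area = Σ/2 = -255 (negative ⇒ clockwise traversal).

-255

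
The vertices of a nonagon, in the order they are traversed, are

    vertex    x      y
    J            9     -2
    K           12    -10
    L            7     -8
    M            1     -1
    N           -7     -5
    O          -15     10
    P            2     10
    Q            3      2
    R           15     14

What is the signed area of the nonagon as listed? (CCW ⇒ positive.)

-294

Σ = (-66) + (-26) + (1) + (-12) + (-145) + (-170) + (-26) + (12) + (-156) = -588
Signed area = Σ/2 = -294 (negative ⇒ clockwise traversal).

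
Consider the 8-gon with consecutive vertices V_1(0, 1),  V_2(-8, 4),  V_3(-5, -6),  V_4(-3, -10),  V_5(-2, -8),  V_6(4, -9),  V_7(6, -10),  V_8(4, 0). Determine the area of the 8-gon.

Apply the shoelace (surveyor's) formula: 2A = Σ (x_i·y_{i+1} − x_{i+1}·y_i), indices taken mod 8.
Σ = (8) + (68) + (32) + (4) + (50) + (14) + (40) + (4) = 220
Area = |Σ|/2 = 110.

110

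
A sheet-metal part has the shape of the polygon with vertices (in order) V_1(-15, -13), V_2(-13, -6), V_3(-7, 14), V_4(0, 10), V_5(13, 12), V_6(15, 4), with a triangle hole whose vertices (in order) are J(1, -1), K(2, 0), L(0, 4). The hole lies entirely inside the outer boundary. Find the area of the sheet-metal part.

Outer boundary:
Cross-terms: -79, -224, -70, -130, -128, -135  ⇒  Σ = -766
Area = |Σ|/2 = 383.
Hole:
J→K: (1)(0) − (2)(-1) = 2
K→L: (2)(4) − (0)(0) = 8
L→J: (0)(-1) − (1)(4) = -4
Σ = 6
Area = |Σ|/2 = 3.
Net area = 383 − 3 = 380.

380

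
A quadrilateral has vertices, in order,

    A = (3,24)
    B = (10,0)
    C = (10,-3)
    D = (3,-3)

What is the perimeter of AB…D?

|AB| = √((7)² + (-24)²) = √625 = 25
|BC| = √((0)² + (-3)²) = √9 = 3
|CD| = √((-7)² + (0)²) = √49 = 7
|DA| = √((0)² + (27)²) = √729 = 27
Perimeter = 25 + 3 + 7 + 27 = 62.

62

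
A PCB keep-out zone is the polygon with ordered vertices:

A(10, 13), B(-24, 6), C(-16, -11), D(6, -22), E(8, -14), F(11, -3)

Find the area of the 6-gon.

772.5

Apply the shoelace (surveyor's) formula: 2A = Σ (x_i·y_{i+1} − x_{i+1}·y_i), indices taken mod 6.
Σ = (372) + (360) + (418) + (92) + (130) + (173) = 1545
Area = |Σ|/2 = 772.5.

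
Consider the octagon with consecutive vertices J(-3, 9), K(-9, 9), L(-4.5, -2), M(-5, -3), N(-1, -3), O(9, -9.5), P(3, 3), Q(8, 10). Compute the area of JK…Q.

Σ = (54) + (58.5) + (3.5) + (12) + (36.5) + (55.5) + (6) + (102) = 328
Area = |Σ|/2 = 164.

164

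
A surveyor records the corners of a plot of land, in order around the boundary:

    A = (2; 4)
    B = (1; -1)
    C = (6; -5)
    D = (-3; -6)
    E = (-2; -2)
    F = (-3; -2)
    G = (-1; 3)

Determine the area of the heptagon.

42.5

Apply the shoelace formula: 2A = Σ (x_i·y_{i+1} − x_{i+1}·y_i), indices taken mod 7.
A→B: (2)(-1) − (1)(4) = -6
B→C: (1)(-5) − (6)(-1) = 1
C→D: (6)(-6) − (-3)(-5) = -51
D→E: (-3)(-2) − (-2)(-6) = -6
E→F: (-2)(-2) − (-3)(-2) = -2
F→G: (-3)(3) − (-1)(-2) = -11
G→A: (-1)(4) − (2)(3) = -10
Σ = -85
Area = |Σ|/2 = 42.5.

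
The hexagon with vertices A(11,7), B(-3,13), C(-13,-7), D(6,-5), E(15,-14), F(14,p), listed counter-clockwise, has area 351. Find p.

-11

Write out the shoelace sum; only the two edges meeting at F involve p:
2·Area = [(15·p − 14·(-14)) + (14·7 − 11·p)] + 452
       = 4·p + 746 = 702
⇒ p = -11.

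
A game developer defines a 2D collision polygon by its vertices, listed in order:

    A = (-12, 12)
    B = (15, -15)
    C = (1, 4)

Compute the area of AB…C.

67.5

Apply the surveyor's formula: 2A = Σ (x_i·y_{i+1} − x_{i+1}·y_i), indices taken mod 3.
A→B: (-12)(-15) − (15)(12) = 0
B→C: (15)(4) − (1)(-15) = 75
C→A: (1)(12) − (-12)(4) = 60
Σ = 135
Area = |Σ|/2 = 67.5.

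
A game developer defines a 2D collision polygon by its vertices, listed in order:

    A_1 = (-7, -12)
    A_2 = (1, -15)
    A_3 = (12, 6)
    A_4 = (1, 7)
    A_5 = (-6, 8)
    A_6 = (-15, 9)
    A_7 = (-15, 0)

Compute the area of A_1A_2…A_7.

406

Apply Gauss's area formula: 2A = Σ (x_i·y_{i+1} − x_{i+1}·y_i), indices taken mod 7.
A_1→A_2: (-7)(-15) − (1)(-12) = 117
A_2→A_3: (1)(6) − (12)(-15) = 186
A_3→A_4: (12)(7) − (1)(6) = 78
A_4→A_5: (1)(8) − (-6)(7) = 50
A_5→A_6: (-6)(9) − (-15)(8) = 66
A_6→A_7: (-15)(0) − (-15)(9) = 135
A_7→A_1: (-15)(-12) − (-7)(0) = 180
Σ = 812
Area = |Σ|/2 = 406.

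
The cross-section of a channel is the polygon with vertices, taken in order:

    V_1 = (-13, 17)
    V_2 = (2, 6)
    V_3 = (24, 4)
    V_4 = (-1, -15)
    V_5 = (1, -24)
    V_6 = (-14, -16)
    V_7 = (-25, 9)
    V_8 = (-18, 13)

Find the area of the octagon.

871.5

Σ = (-112) + (-136) + (-356) + (39) + (-352) + (-526) + (-163) + (-137) = -1743
Area = |Σ|/2 = 871.5.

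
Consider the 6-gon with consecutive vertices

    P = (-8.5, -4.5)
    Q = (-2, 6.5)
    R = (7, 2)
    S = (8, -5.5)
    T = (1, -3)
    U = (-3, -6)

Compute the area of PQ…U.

119.625

Apply the surveyor's formula: 2A = Σ (x_i·y_{i+1} − x_{i+1}·y_i), indices taken mod 6.
Σ = (-64.25) + (-49.5) + (-54.5) + (-18.5) + (-15) + (-37.5) = -239.25
Area = |Σ|/2 = 119.625.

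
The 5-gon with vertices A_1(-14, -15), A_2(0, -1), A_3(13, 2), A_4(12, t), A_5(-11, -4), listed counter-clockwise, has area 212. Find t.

15

Write out the shoelace sum; only the two edges meeting at A_4 involve t:
2·Area = [(13·t − 12·2) + (12·(-4) − (-11)·t)] + 136
       = 24·t + 64 = 424
⇒ t = 15.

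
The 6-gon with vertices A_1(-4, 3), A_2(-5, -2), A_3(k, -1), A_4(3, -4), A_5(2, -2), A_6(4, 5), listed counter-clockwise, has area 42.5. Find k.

The doubled signed area Σ (x_i y_{i+1} − x_{i+1} y_i) is linear in k.
With k=0 it equals 83; the coefficient of k is -2 (from the two edges through A_3).
So -2·k + 83 = 2·42.5 = 85 ⇒ k = -1.

-1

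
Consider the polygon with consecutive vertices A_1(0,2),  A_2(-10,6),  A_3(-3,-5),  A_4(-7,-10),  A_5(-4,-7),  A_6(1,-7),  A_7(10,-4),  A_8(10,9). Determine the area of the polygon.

171.5

Σ = (20) + (68) + (-5) + (9) + (35) + (66) + (130) + (20) = 343
Area = |Σ|/2 = 171.5.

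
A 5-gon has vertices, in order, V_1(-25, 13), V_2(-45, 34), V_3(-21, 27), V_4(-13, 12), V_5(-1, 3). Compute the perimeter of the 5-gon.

|V_1V_2| = √((-20)² + (21)²) = √841 = 29
|V_2V_3| = √((24)² + (-7)²) = √625 = 25
|V_3V_4| = √((8)² + (-15)²) = √289 = 17
|V_4V_5| = √((12)² + (-9)²) = √225 = 15
|V_5V_1| = √((-24)² + (10)²) = √676 = 26
Perimeter = 29 + 25 + 17 + 15 + 26 = 112.

112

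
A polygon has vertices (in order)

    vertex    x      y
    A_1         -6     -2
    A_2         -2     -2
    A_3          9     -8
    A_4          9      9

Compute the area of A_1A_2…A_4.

Apply the surveyor's formula: 2A = Σ (x_i·y_{i+1} − x_{i+1}·y_i), indices taken mod 4.
Σ = (8) + (34) + (153) + (36) = 231
Area = |Σ|/2 = 115.5.

115.5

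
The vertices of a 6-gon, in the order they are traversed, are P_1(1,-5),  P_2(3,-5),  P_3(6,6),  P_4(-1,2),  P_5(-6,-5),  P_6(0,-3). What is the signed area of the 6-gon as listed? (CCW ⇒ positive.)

Apply the surveyor's formula: 2A = Σ (x_i·y_{i+1} − x_{i+1}·y_i), indices taken mod 6.
Σ = (10) + (48) + (18) + (17) + (18) + (3) = 114
Signed area = Σ/2 = 57 (positive ⇒ counter-clockwise traversal).

57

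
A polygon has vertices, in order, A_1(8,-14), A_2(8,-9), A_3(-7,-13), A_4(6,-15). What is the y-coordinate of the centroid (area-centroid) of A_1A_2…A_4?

-569/46

Apply the shoelace (surveyor's) formula. First the cross-terms c_i = x_i·y_{i+1} − x_{i+1}·y_i:
  40, -167, 183, 36  ⇒  2A = 92, A = 46.
Then Σ (y_i + y_{i+1})·c_i = -3414, so ȳ = -3414 / (6·46) = -569/46.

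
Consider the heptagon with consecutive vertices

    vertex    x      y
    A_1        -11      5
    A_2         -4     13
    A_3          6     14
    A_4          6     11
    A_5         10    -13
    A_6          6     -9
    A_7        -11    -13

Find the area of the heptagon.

Apply the surveyor's formula: 2A = Σ (x_i·y_{i+1} − x_{i+1}·y_i), indices taken mod 7.
Σ = (-123) + (-134) + (-18) + (-188) + (-12) + (-177) + (-198) = -850
Area = |Σ|/2 = 425.

425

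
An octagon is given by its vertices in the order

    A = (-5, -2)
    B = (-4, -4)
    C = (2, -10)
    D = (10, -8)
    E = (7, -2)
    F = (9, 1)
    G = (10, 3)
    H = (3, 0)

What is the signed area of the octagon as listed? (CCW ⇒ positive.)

103.5

Apply the shoelace (surveyor's) formula: 2A = Σ (x_i·y_{i+1} − x_{i+1}·y_i), indices taken mod 8.
A→B: (-5)(-4) − (-4)(-2) = 12
B→C: (-4)(-10) − (2)(-4) = 48
C→D: (2)(-8) − (10)(-10) = 84
D→E: (10)(-2) − (7)(-8) = 36
E→F: (7)(1) − (9)(-2) = 25
F→G: (9)(3) − (10)(1) = 17
G→H: (10)(0) − (3)(3) = -9
H→A: (3)(-2) − (-5)(0) = -6
Σ = 207
Signed area = Σ/2 = 103.5 (positive ⇒ counter-clockwise traversal).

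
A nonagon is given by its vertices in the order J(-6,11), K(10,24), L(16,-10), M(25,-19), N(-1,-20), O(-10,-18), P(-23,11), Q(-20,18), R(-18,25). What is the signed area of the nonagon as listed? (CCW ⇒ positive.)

J→K: (-6)(24) − (10)(11) = -254
K→L: (10)(-10) − (16)(24) = -484
L→M: (16)(-19) − (25)(-10) = -54
M→N: (25)(-20) − (-1)(-19) = -519
N→O: (-1)(-18) − (-10)(-20) = -182
O→P: (-10)(11) − (-23)(-18) = -524
P→Q: (-23)(18) − (-20)(11) = -194
Q→R: (-20)(25) − (-18)(18) = -176
R→J: (-18)(11) − (-6)(25) = -48
Σ = -2435
Signed area = Σ/2 = -1217.5 (negative ⇒ clockwise traversal).

-1217.5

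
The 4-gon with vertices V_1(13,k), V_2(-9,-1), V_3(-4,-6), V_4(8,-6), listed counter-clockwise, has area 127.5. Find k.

4

Write out the shoelace sum; only the two edges meeting at V_1 involve k:
2·Area = [(8·k − 13·(-6)) + (13·(-1) − (-9)·k)] + 122
       = 17·k + 187 = 255
⇒ k = 4.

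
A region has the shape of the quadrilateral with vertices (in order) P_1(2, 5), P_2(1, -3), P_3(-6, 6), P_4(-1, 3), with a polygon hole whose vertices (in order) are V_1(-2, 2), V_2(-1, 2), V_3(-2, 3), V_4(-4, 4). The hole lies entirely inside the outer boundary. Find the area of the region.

21.5

Outer boundary:
Σ = (-11) + (-12) + (-12) + (-11) = -46
Area = |Σ|/2 = 23.
Hole:
Apply the shoelace formula: 2A = Σ (x_i·y_{i+1} − x_{i+1}·y_i), indices taken mod 4.
Σ = (-2) + (1) + (4) + (0) = 3
Area = |Σ|/2 = 1.5.
Net area = 23 − 1.5 = 21.5.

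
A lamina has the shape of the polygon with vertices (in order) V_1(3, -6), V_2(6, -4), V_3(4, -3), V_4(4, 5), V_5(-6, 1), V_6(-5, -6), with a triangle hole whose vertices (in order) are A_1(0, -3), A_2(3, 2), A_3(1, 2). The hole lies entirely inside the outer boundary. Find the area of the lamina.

83.5

Outer boundary:
Apply the surveyor's formula: 2A = Σ (x_i·y_{i+1} − x_{i+1}·y_i), indices taken mod 6.
Σ = (24) + (-2) + (32) + (34) + (41) + (48) = 177
Area = |Σ|/2 = 88.5.
Hole:
Cross-terms: 9, 4, -3  ⇒  Σ = 10
Area = |Σ|/2 = 5.
Net area = 88.5 − 5 = 83.5.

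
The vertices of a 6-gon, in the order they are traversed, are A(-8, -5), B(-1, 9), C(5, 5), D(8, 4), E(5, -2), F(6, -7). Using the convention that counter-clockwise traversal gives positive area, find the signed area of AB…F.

Apply Gauss's area formula: 2A = Σ (x_i·y_{i+1} − x_{i+1}·y_i), indices taken mod 6.
A→B: (-8)(9) − (-1)(-5) = -77
B→C: (-1)(5) − (5)(9) = -50
C→D: (5)(4) − (8)(5) = -20
D→E: (8)(-2) − (5)(4) = -36
E→F: (5)(-7) − (6)(-2) = -23
F→A: (6)(-5) − (-8)(-7) = -86
Σ = -292
Signed area = Σ/2 = -146 (negative ⇒ clockwise traversal).

-146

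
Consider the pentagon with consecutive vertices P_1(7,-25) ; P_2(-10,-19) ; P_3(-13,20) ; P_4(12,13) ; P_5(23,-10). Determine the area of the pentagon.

P_1→P_2: (7)(-19) − (-10)(-25) = -383
P_2→P_3: (-10)(20) − (-13)(-19) = -447
P_3→P_4: (-13)(13) − (12)(20) = -409
P_4→P_5: (12)(-10) − (23)(13) = -419
P_5→P_1: (23)(-25) − (7)(-10) = -505
Σ = -2163
Area = |Σ|/2 = 1081.5.

1081.5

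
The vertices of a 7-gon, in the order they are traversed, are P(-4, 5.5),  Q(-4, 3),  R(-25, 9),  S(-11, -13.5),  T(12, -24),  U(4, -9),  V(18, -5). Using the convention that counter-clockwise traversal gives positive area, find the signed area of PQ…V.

560.25

Apply the shoelace (surveyor's) formula: 2A = Σ (x_i·y_{i+1} − x_{i+1}·y_i), indices taken mod 7.
Cross-terms: 10, 39, 436.5, 426, -12, 142, 79  ⇒  Σ = 1120.5
Signed area = Σ/2 = 560.25 (positive ⇒ counter-clockwise traversal).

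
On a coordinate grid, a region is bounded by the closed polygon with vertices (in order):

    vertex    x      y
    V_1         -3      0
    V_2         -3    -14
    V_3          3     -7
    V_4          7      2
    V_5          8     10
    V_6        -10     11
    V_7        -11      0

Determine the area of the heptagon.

Apply the shoelace (surveyor's) formula: 2A = Σ (x_i·y_{i+1} − x_{i+1}·y_i), indices taken mod 7.
Cross-terms: 42, 63, 55, 54, 188, 121, 0  ⇒  Σ = 523
Area = |Σ|/2 = 261.5.

261.5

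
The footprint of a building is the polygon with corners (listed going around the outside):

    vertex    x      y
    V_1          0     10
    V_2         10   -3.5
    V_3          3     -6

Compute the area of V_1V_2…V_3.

59.75

Σ = (-100) + (-49.5) + (30) = -119.5
Area = |Σ|/2 = 59.75.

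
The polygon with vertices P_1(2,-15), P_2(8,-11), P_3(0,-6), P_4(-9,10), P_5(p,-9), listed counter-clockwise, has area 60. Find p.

Write out the shoelace sum; only the two edges meeting at P_5 involve p:
2·Area = [((-9)·(-9) − p·10) + (p·(-15) − 2·(-9))] + -4
       = -25·p + 95 = 120
⇒ p = -1.

-1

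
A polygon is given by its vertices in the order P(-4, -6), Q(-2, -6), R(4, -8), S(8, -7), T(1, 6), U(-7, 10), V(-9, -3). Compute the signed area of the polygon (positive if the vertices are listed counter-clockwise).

Apply the shoelace formula: 2A = Σ (x_i·y_{i+1} − x_{i+1}·y_i), indices taken mod 7.
P→Q: (-4)(-6) − (-2)(-6) = 12
Q→R: (-2)(-8) − (4)(-6) = 40
R→S: (4)(-7) − (8)(-8) = 36
S→T: (8)(6) − (1)(-7) = 55
T→U: (1)(10) − (-7)(6) = 52
U→V: (-7)(-3) − (-9)(10) = 111
V→P: (-9)(-6) − (-4)(-3) = 42
Σ = 348
Signed area = Σ/2 = 174 (positive ⇒ counter-clockwise traversal).

174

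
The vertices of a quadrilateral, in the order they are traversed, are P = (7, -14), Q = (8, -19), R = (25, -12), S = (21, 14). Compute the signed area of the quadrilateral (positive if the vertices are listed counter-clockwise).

P→Q: (7)(-19) − (8)(-14) = -21
Q→R: (8)(-12) − (25)(-19) = 379
R→S: (25)(14) − (21)(-12) = 602
S→P: (21)(-14) − (7)(14) = -392
Σ = 568
Signed area = Σ/2 = 284 (positive ⇒ counter-clockwise traversal).

284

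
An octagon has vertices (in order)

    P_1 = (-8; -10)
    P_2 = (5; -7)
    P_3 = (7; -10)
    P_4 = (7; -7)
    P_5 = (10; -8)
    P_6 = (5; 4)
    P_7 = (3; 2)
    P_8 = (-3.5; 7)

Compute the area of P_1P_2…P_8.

P_1→P_2: (-8)(-7) − (5)(-10) = 106
P_2→P_3: (5)(-10) − (7)(-7) = -1
P_3→P_4: (7)(-7) − (7)(-10) = 21
P_4→P_5: (7)(-8) − (10)(-7) = 14
P_5→P_6: (10)(4) − (5)(-8) = 80
P_6→P_7: (5)(2) − (3)(4) = -2
P_7→P_8: (3)(7) − (-3.5)(2) = 28
P_8→P_1: (-3.5)(-10) − (-8)(7) = 91
Σ = 337
Area = |Σ|/2 = 168.5.

168.5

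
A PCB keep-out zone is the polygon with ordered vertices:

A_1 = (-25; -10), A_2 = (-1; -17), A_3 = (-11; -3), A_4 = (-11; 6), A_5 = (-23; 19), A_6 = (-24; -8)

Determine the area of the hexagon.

370.5

Apply the surveyor's formula: 2A = Σ (x_i·y_{i+1} − x_{i+1}·y_i), indices taken mod 6.
Cross-terms: 415, -184, -99, -71, 640, 40  ⇒  Σ = 741
Area = |Σ|/2 = 370.5.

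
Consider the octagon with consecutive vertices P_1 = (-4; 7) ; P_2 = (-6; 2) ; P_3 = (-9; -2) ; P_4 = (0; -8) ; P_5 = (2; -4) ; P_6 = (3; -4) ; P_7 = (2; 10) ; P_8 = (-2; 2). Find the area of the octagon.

P_1→P_2: (-4)(2) − (-6)(7) = 34
P_2→P_3: (-6)(-2) − (-9)(2) = 30
P_3→P_4: (-9)(-8) − (0)(-2) = 72
P_4→P_5: (0)(-4) − (2)(-8) = 16
P_5→P_6: (2)(-4) − (3)(-4) = 4
P_6→P_7: (3)(10) − (2)(-4) = 38
P_7→P_8: (2)(2) − (-2)(10) = 24
P_8→P_1: (-2)(7) − (-4)(2) = -6
Σ = 212
Area = |Σ|/2 = 106.

106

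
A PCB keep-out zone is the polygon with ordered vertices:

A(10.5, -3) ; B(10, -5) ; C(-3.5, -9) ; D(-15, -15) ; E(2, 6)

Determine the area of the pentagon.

170.75

Σ = (-22.5) + (-107.5) + (-82.5) + (-60) + (-69) = -341.5
Area = |Σ|/2 = 170.75.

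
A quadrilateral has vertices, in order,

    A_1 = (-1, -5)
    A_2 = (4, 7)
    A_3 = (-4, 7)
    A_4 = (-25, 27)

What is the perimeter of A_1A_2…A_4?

90

|A_1A_2| = √((5)² + (12)²) = √169 = 13
|A_2A_3| = √((-8)² + (0)²) = √64 = 8
|A_3A_4| = √((-21)² + (20)²) = √841 = 29
|A_4A_1| = √((24)² + (-32)²) = √1600 = 40
Perimeter = 13 + 8 + 29 + 40 = 90.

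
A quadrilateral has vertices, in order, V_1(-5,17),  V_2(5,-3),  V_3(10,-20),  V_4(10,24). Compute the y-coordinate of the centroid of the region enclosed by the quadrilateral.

Apply the shoelace formula. First the cross-terms c_i = x_i·y_{i+1} − x_{i+1}·y_i:
  -70, -70, 440, 290  ⇒  2A = 590, A = 295.
Then Σ (y_i + y_{i+1})·c_i = 14280, so ȳ = 14280 / (6·295) = 476/59.

476/59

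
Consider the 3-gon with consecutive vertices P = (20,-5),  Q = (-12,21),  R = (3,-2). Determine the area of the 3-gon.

Apply the shoelace (surveyor's) formula: 2A = Σ (x_i·y_{i+1} − x_{i+1}·y_i), indices taken mod 3.
Cross-terms: 360, -39, 25  ⇒  Σ = 346
Area = |Σ|/2 = 173.

173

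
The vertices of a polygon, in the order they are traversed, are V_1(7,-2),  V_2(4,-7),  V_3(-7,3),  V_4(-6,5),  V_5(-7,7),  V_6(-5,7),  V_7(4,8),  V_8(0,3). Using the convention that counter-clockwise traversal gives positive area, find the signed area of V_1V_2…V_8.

-96.5

Apply Gauss's area formula: 2A = Σ (x_i·y_{i+1} − x_{i+1}·y_i), indices taken mod 8.
V_1→V_2: (7)(-7) − (4)(-2) = -41
V_2→V_3: (4)(3) − (-7)(-7) = -37
V_3→V_4: (-7)(5) − (-6)(3) = -17
V_4→V_5: (-6)(7) − (-7)(5) = -7
V_5→V_6: (-7)(7) − (-5)(7) = -14
V_6→V_7: (-5)(8) − (4)(7) = -68
V_7→V_8: (4)(3) − (0)(8) = 12
V_8→V_1: (0)(-2) − (7)(3) = -21
Σ = -193
Signed area = Σ/2 = -96.5 (negative ⇒ clockwise traversal).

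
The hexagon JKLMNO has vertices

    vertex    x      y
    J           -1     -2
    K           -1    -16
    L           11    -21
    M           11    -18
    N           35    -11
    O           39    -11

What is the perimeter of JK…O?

|JK| = √((0)² + (-14)²) = √196 = 14
|KL| = √((12)² + (-5)²) = √169 = 13
|LM| = √((0)² + (3)²) = √9 = 3
|MN| = √((24)² + (7)²) = √625 = 25
|NO| = √((4)² + (0)²) = √16 = 4
|OJ| = √((-40)² + (9)²) = √1681 = 41
Perimeter = 14 + 13 + 3 + 25 + 4 + 41 = 100.

100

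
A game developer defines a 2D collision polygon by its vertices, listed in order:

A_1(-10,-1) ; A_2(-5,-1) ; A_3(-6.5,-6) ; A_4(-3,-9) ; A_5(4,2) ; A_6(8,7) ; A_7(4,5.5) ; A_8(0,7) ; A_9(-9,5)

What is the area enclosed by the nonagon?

Cross-terms: 5, 23.5, 40.5, 30, 12, 16, 28, 63, 59  ⇒  Σ = 277
Area = |Σ|/2 = 138.5.

138.5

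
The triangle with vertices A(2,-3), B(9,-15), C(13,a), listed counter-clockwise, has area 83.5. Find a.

2

The doubled signed area Σ (x_i y_{i+1} − x_{i+1} y_i) is linear in a.
With a=0 it equals 153; the coefficient of a is 7 (from the two edges through C).
So 7·a + 153 = 2·83.5 = 167 ⇒ a = 2.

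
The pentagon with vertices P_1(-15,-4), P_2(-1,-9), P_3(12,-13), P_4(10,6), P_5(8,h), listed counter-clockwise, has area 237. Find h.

4

The doubled signed area Σ (x_i y_{i+1} − x_{i+1} y_i) is linear in h.
With h=0 it equals 374; the coefficient of h is 25 (from the two edges through P_5).
So 25·h + 374 = 2·237 = 474 ⇒ h = 4.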